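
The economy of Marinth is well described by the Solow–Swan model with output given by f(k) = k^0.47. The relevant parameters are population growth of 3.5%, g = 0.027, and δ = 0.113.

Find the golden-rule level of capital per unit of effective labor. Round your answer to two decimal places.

k_gold ≈ 6.45

The golden rule sets f'(k) = n + g + δ, i.e. α·k^(α−1) = n + g + δ.
So k^(1−α) = α / (n + g + δ) = 0.47 / 0.175 = 2.6857.
k_gold = 2.6857^(1/0.53) ≈ 6.4497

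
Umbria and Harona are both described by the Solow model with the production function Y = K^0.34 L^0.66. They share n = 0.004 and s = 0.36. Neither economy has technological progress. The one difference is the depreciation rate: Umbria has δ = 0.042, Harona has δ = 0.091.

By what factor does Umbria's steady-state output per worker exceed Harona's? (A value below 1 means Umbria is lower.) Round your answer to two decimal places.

y*_U / y*_H ≈ 1.45

Steady-state y* = [s/(n + δ)]^(α/(1−α)), so the ratio is [ (s_U/(n + δ)_U) / (s_H/(n + δ)_H) ]^0.5152.
s_U/(n + δ)_U = 0.36/0.046 = 7.8261; s_H/(n + δ)_H = 0.36/0.095 = 3.7895.
Ratio = (7.8261/3.7895)^0.5152 = 2.0652^0.5152 ≈ 1.4530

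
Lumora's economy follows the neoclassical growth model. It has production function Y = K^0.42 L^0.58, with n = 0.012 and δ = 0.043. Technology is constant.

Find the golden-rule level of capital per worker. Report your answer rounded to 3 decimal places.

The golden rule sets f'(k) = n + δ, i.e. α·k^(α−1) = n + δ.
So k^(1−α) = α / (n + δ) = 0.42 / 0.055 = 7.6364.
k_gold = 7.6364^(1/0.58) ≈ 33.2830

k_gold ≈ 33.283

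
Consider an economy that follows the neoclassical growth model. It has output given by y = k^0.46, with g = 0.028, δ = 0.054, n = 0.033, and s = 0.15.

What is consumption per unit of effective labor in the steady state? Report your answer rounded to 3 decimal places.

c* ≈ 1.066

In steady state, investment equals break-even investment: s·k^α = (n + g + δ)·k.
Dividing both sides by k: k^(1−α) = s / (n + g + δ).
k^0.54 = 0.15 / (0.033 + 0.028 + 0.054) = 0.15 / 0.115 = 1.3043
k* = 1.3043^(1/0.54) ≈ 1.6355
y* = (k*)^α = 1.6355^0.46 ≈ 1.2539
c* = (1 − s)·y* = (1 − 0.15) × 1.2539 ≈ 1.0658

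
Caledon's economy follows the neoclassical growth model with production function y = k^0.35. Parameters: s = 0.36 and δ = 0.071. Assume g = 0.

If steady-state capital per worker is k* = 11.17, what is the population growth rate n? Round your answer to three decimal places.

n ≈ 0.004

In steady state, investment equals break-even investment: s·k^α = (n + δ)·k.
So s / (n + δ) = (k*)^(1−α) = 11.17^0.65 = 4.7999.
Therefore n + δ = s / 4.7999 = 0.36 / 4.7999 = 0.0750, so n = 0.0750 − 0.071 = 0.0040.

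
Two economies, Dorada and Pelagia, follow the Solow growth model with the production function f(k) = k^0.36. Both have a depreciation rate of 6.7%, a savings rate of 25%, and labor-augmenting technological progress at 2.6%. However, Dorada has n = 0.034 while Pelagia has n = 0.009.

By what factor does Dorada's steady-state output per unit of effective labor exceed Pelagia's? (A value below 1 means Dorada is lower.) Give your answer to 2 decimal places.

Steady-state y* = [s/(n + g + δ)]^(α/(1−α)), so the ratio is [ (s_D/(n + g + δ)_D) / (s_P/(n + g + δ)_P) ]^0.5625.
s_D/(n + g + δ)_D = 0.25/0.127 = 1.9685; s_P/(n + g + δ)_P = 0.25/0.102 = 2.4510.
Ratio = (1.9685/2.4510)^0.5625 = 0.8031^0.5625 ≈ 0.8840

y*_D / y*_P ≈ 0.88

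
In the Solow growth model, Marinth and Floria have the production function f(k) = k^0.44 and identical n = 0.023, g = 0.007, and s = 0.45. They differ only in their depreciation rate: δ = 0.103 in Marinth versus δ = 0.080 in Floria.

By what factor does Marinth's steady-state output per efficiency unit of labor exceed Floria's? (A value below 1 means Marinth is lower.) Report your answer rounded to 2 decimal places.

ratio ≈ 0.86

Steady-state y* = [s/(n + g + δ)]^(α/(1−α)), so the ratio is [ (s_M/(n + g + δ)_M) / (s_F/(n + g + δ)_F) ]^0.7857.
s_M/(n + g + δ)_M = 0.45/0.133 = 3.3835; s_F/(n + g + δ)_F = 0.45/0.110 = 4.0909.
Ratio = (3.3835/4.0909)^0.7857 = 0.8271^0.7857 ≈ 0.8614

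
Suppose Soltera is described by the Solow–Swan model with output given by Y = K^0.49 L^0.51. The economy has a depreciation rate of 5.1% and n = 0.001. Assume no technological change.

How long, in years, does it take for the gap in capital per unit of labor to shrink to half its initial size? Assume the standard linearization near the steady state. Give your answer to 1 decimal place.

Near the steady state the convergence rate is λ = (1 − α)(n + δ).
λ = (1 − 0.49) × 0.052 = 0.51 × 0.052 = 0.02652
Half-life = ln 2 / λ = 0.6931 / 0.02652 ≈ 26.13 years

half-life ≈ 26.1 years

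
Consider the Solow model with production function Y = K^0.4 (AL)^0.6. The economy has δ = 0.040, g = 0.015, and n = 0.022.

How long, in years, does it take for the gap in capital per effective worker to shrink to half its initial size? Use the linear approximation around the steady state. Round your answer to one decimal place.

Near the steady state the convergence rate is λ = (1 − α)(n + g + δ).
λ = (1 − 0.4) × 0.077 = 0.6 × 0.077 = 0.0462
Half-life = ln 2 / λ = 0.6931 / 0.0462 ≈ 15.00 years

t_½ ≈ 15.0 years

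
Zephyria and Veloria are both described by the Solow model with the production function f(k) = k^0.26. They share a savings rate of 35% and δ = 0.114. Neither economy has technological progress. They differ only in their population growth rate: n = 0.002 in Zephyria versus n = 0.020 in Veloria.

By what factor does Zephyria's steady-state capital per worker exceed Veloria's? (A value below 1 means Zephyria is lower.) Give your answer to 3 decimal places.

Steady-state k* = [s/(n + δ)]^(1/(1−α)), so the ratio is [ (s_Z/(n + δ)_Z) / (s_V/(n + δ)_V) ]^1.3514.
s_Z/(n + δ)_Z = 0.35/0.116 = 3.0172; s_V/(n + δ)_V = 0.35/0.134 = 2.6119.
Ratio = (3.0172/2.6119)^1.3514 = 1.1552^1.3514 ≈ 1.2153

ratio ≈ 1.215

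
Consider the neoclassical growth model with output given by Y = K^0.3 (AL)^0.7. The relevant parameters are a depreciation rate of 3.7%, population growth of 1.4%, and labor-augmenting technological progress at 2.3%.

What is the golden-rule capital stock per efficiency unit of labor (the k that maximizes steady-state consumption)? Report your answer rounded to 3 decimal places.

k_gold ≈ 7.386

The golden rule sets f'(k) = n + g + δ, i.e. α·k^(α−1) = n + g + δ.
So k^(1−α) = α / (n + g + δ) = 0.3 / 0.074 = 4.0541.
k_gold = 4.0541^(1/0.7) ≈ 7.3862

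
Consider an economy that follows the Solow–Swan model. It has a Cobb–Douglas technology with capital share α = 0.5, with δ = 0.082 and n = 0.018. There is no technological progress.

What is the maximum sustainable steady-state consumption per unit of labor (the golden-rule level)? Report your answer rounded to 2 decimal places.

c_gold ≈ 2.50

At the golden rule, f'(k) = n + δ, so α·k^(α−1) = n + δ and k_gold = (α/(n + δ))^(1/(1−α)).
k_gold = (0.5/0.100)^(1/0.5) = 5.0000^2 ≈ 25.0000
c_gold = f(k_gold) − (n + δ)·k_gold = 5.0000 − 0.100×25.0000 ≈ 2.5000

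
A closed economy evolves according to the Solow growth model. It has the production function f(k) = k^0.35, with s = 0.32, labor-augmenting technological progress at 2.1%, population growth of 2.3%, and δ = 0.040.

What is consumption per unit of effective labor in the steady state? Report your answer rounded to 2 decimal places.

c* = 1.40

Steady state requires s·f(k) = (n + g + δ)·k, i.e. s·k^α = (n + g + δ)·k.
Rearranging, k^(1−α) = s / (n + g + δ).
k^0.65 = 0.32 / (0.023 + 0.021 + 0.040) = 0.32 / 0.084 = 3.8095
k* = 3.8095^(1/0.65) ≈ 7.8279
y* = (k*)^α = 7.8279^0.35 ≈ 2.0548
c* = (1 − s)·y* = (1 − 0.32) × 2.0548 ≈ 1.3973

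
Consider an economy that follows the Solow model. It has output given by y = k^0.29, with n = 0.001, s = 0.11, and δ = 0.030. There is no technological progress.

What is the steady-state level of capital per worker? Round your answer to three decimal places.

k* = 5.952

Steady state requires s·f(k) = (n + δ)·k, i.e. s·k^α = (n + δ)·k.
Dividing both sides by k: k^(1−α) = s / (n + δ).
k^0.71 = 0.11 / (0.001 + 0.030) = 0.11 / 0.031 = 3.5484
k* = 3.5484^(1/0.71) ≈ 5.9524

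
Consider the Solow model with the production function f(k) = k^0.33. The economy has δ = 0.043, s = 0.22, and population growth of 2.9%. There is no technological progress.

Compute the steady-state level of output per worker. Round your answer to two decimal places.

At the steady state, Δk = 0, so s·k^α = (n + δ)·k.
Dividing both sides by k: k^(1−α) = s / (n + δ).
k^0.67 = 0.22 / (0.029 + 0.043) = 0.22 / 0.072 = 3.0556
k* = 3.0556^(1/0.67) ≈ 5.2969
y* = (k*)^α = 5.2969^0.33 ≈ 1.7335

y* ≈ 1.73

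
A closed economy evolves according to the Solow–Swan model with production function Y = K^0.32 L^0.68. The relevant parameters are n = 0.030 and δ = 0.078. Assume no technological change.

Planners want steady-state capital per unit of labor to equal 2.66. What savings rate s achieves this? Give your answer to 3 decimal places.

In steady state, investment equals break-even investment: s·k^α = (n + δ)·k.
So s / (n + δ) = (k*)^(1−α) = 2.66^0.68 = 1.9450.
Therefore s = 1.9450 × (n + δ) = 1.9450 × 0.108 = 0.2101.

s ≈ 0.210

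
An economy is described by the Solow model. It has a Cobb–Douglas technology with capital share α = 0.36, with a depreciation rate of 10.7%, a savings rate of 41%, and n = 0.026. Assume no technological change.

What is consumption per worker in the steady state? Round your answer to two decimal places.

c* = 1.11

In steady state, investment equals break-even investment: s·k^α = (n + δ)·k.
Rearranging, k^(1−α) = s / (n + δ).
k^0.64 = 0.41 / (0.026 + 0.107) = 0.41 / 0.133 = 3.0827
k* = 3.0827^(1/0.64) ≈ 5.8070
y* = (k*)^α = 5.8070^0.36 ≈ 1.8837
c* = (1 − s)·y* = (1 − 0.41) × 1.8837 ≈ 1.1114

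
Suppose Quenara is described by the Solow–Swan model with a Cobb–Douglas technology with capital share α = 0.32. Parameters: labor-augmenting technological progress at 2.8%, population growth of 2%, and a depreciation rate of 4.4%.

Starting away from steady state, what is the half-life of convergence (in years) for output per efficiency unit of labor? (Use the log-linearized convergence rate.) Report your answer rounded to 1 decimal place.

Near the steady state the convergence rate is λ = (1 − α)(n + g + δ).
λ = (1 − 0.32) × 0.092 = 0.68 × 0.092 = 0.06256
Half-life = ln 2 / λ = 0.6931 / 0.06256 ≈ 11.08 years

t_½ ≈ 11.1 years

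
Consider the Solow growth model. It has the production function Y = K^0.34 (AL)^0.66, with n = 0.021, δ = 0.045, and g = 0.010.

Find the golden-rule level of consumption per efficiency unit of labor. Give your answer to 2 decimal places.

At the golden rule, f'(k) = n + g + δ, so α·k^(α−1) = n + g + δ and k_gold = (α/(n + g + δ))^(1/(1−α)).
k_gold = (0.34/0.076)^(1/0.66) = 4.4737^1.5152 ≈ 9.6803
c_gold = f(k_gold) − (n + g + δ)·k_gold = 2.1637 − 0.076×9.6803 ≈ 1.4280

c_gold ≈ 1.43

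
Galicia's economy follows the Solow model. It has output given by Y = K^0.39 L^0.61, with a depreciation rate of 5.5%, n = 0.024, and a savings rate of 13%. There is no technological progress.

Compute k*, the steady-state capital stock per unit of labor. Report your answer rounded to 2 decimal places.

k* ≈ 2.26

Steady state requires s·f(k) = (n + δ)·k, i.e. s·k^α = (n + δ)·k.
Rearranging, k^(1−α) = s / (n + δ).
k^0.61 = 0.13 / (0.024 + 0.055) = 0.13 / 0.079 = 1.6456
k* = 1.6456^(1/0.61) ≈ 2.2627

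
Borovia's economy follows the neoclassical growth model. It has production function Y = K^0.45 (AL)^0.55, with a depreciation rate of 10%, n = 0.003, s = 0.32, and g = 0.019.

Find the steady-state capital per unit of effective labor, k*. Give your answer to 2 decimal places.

At the steady state, Δk = 0, so s·k^α = (n + g + δ)·k.
Dividing both sides by k: k^(1−α) = s / (n + g + δ).
k^0.55 = 0.32 / (0.003 + 0.019 + 0.100) = 0.32 / 0.122 = 2.6230
k* = 2.6230^(1/0.55) ≈ 5.7737

k* ≈ 5.77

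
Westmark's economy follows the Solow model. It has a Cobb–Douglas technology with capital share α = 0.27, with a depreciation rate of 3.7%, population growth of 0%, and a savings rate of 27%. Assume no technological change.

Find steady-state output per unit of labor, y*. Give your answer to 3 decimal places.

In steady state, investment equals break-even investment: s·k^α = (n + δ)·k.
Dividing both sides by k: k^(1−α) = s / (n + δ).
k^0.73 = 0.27 / (0.000 + 0.037) = 0.27 / 0.037 = 7.2973
k* = 7.2973^(1/0.73) ≈ 15.2200
y* = (k*)^α = 15.2200^0.27 ≈ 2.0857

y* ≈ 2.086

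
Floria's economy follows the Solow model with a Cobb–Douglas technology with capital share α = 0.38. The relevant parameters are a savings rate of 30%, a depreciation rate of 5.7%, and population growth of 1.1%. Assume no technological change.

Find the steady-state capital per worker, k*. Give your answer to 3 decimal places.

Steady state requires s·f(k) = (n + δ)·k, i.e. s·k^α = (n + δ)·k.
Dividing both sides by k: k^(1−α) = s / (n + δ).
k^0.62 = 0.30 / (0.011 + 0.057) = 0.30 / 0.068 = 4.4118
k* = 4.4118^(1/0.62) ≈ 10.9573

k* ≈ 10.957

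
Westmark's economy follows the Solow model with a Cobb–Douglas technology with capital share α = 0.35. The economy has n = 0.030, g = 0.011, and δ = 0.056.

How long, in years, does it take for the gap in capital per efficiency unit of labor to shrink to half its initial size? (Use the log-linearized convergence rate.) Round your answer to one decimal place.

Near the steady state the convergence rate is λ = (1 − α)(n + g + δ).
λ = (1 − 0.35) × 0.097 = 0.65 × 0.097 = 0.06305
Half-life = ln 2 / λ = 0.6931 / 0.06305 ≈ 10.99 years

half-life ≈ 11.0 years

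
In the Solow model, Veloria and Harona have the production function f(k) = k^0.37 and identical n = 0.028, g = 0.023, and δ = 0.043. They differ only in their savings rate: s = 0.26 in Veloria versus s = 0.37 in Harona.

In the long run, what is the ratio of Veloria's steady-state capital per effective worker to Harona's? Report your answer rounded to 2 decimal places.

ratio ≈ 0.57

Steady-state k* = [s/(n + g + δ)]^(1/(1−α)), so the ratio is [ (s_V/(n + g + δ)_V) / (s_H/(n + g + δ)_H) ]^1.5873.
s_V/(n + g + δ)_V = 0.26/0.094 = 2.7660; s_H/(n + g + δ)_H = 0.37/0.094 = 3.9362.
Ratio = (2.7660/3.9362)^1.5873 = 0.7027^1.5873 ≈ 0.5712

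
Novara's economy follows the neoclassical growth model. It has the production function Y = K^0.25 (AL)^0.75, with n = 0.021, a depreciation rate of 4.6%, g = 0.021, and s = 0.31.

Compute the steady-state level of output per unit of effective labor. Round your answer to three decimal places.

y* = 1.522

At the steady state, Δk = 0, so s·k^α = (n + g + δ)·k.
Rearranging, k^(1−α) = s / (n + g + δ).
k^0.75 = 0.31 / (0.021 + 0.021 + 0.046) = 0.31 / 0.088 = 3.5227
k* = 3.5227^(1/0.75) ≈ 5.3600
y* = (k*)^α = 5.3600^0.25 ≈ 1.5216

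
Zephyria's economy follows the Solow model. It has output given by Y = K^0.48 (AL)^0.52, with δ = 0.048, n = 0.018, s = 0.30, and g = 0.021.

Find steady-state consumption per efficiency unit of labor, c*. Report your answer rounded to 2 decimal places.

c* = 2.19

In steady state, investment equals break-even investment: s·k^α = (n + g + δ)·k.
Rearranging, k^(1−α) = s / (n + g + δ).
k^0.52 = 0.30 / (0.018 + 0.021 + 0.048) = 0.30 / 0.087 = 3.4483
k* = 3.4483^(1/0.52) ≈ 10.8108
y* = (k*)^α = 10.8108^0.48 ≈ 3.1351
c* = (1 − s)·y* = (1 − 0.30) × 3.1351 ≈ 2.1946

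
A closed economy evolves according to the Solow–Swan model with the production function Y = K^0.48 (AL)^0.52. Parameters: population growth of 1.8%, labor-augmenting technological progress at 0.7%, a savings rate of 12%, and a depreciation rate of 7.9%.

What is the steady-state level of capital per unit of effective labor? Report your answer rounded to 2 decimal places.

Steady state requires s·f(k) = (n + g + δ)·k, i.e. s·k^α = (n + g + δ)·k.
Dividing both sides by k: k^(1−α) = s / (n + g + δ).
k^0.52 = 0.12 / (0.018 + 0.007 + 0.079) = 0.12 / 0.104 = 1.1538
k* = 1.1538^(1/0.52) ≈ 1.3167

k* = 1.32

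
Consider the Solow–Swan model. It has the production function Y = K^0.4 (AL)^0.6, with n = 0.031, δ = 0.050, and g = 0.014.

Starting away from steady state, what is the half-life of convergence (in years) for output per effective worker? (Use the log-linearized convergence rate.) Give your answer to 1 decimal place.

half-life ≈ 12.2 years

Near the steady state the convergence rate is λ = (1 − α)(n + g + δ).
λ = (1 − 0.4) × 0.095 = 0.6 × 0.095 = 0.0570
Half-life = ln 2 / λ = 0.6931 / 0.0570 ≈ 12.16 years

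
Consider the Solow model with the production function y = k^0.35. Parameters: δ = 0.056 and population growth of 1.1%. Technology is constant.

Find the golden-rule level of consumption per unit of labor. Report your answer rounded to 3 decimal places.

At the golden rule, f'(k) = n + δ, so α·k^(α−1) = n + δ and k_gold = (α/(n + δ))^(1/(1−α)).
k_gold = (0.35/0.067)^(1/0.65) = 5.2239^1.5385 ≈ 12.7243
c_gold = f(k_gold) − (n + δ)·k_gold = 2.4357 − 0.067×12.7243 ≈ 1.5832

c_gold ≈ 1.583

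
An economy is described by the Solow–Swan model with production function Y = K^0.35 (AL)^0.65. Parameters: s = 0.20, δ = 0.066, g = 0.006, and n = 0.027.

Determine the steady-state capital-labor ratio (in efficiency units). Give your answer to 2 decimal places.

k* ≈ 2.95

At the steady state, Δk = 0, so s·k^α = (n + g + δ)·k.
Dividing both sides by k: k^(1−α) = s / (n + g + δ).
k^0.65 = 0.20 / (0.027 + 0.006 + 0.066) = 0.20 / 0.099 = 2.0202
k* = 2.0202^(1/0.65) ≈ 2.9501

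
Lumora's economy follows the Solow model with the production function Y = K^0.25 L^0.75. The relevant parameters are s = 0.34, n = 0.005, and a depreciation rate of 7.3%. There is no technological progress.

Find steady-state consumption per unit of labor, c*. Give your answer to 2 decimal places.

c* ≈ 1.08

At the steady state, Δk = 0, so s·k^α = (n + δ)·k.
Rearranging, k^(1−α) = s / (n + δ).
k^0.75 = 0.34 / (0.005 + 0.073) = 0.34 / 0.078 = 4.3590
k* = 4.3590^(1/0.75) ≈ 7.1206
y* = (k*)^α = 7.1206^0.25 ≈ 1.6335
c* = (1 − s)·y* = (1 − 0.34) × 1.6335 ≈ 1.0781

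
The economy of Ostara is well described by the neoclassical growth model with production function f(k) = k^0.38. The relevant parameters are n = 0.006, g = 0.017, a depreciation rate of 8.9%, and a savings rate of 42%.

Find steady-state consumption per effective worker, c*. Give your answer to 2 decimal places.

c* ≈ 1.30

Steady state requires s·f(k) = (n + g + δ)·k, i.e. s·k^α = (n + g + δ)·k.
Dividing both sides by k: k^(1−α) = s / (n + g + δ).
k^0.62 = 0.42 / (0.006 + 0.017 + 0.089) = 0.42 / 0.112 = 3.7500
k* = 3.7500^(1/0.62) ≈ 8.4306
y* = (k*)^α = 8.4306^0.38 ≈ 2.2482
c* = (1 − s)·y* = (1 − 0.42) × 2.2482 ≈ 1.3040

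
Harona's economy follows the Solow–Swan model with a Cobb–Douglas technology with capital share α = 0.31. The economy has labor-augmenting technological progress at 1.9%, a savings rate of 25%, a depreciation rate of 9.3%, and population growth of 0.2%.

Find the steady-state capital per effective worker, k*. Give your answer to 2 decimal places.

Steady state requires s·f(k) = (n + g + δ)·k, i.e. s·k^α = (n + g + δ)·k.
Dividing both sides by k: k^(1−α) = s / (n + g + δ).
k^0.69 = 0.25 / (0.002 + 0.019 + 0.093) = 0.25 / 0.114 = 2.1930
k* = 2.1930^(1/0.69) ≈ 3.1207

k* ≈ 3.12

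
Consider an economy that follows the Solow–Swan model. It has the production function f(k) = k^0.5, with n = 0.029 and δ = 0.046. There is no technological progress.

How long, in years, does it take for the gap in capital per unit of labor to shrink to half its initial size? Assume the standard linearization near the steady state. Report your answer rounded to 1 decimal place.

Near the steady state the convergence rate is λ = (1 − α)(n + δ).
λ = (1 − 0.5) × 0.075 = 0.5 × 0.075 = 0.0375
Half-life = ln 2 / λ = 0.6931 / 0.0375 ≈ 18.48 years

half-life ≈ 18.5 years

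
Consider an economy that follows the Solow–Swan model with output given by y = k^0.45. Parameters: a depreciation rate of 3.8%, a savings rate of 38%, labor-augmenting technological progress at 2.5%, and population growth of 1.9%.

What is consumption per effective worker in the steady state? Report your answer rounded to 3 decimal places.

At the steady state, Δk = 0, so s·k^α = (n + g + δ)·k.
Dividing both sides by k: k^(1−α) = s / (n + g + δ).
k^0.55 = 0.38 / (0.019 + 0.025 + 0.038) = 0.38 / 0.082 = 4.6341
k* = 4.6341^(1/0.55) ≈ 16.2497
y* = (k*)^α = 16.2497^0.45 ≈ 3.5066
c* = (1 − s)·y* = (1 − 0.38) × 3.5066 ≈ 2.1741

c* ≈ 2.174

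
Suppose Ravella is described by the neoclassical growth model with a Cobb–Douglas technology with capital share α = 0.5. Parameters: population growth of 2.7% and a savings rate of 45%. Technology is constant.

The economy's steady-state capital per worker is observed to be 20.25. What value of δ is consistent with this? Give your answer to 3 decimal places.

δ ≈ 0.073

At the steady state, Δk = 0, so s·k^α = (n + δ)·k.
So s / (n + δ) = (k*)^(1−α) = 20.25^0.5 = 4.5000.
Therefore n + δ = s / 4.5000 = 0.45 / 4.5000 = 0.1000, so δ = 0.1000 − 0.027 = 0.0730.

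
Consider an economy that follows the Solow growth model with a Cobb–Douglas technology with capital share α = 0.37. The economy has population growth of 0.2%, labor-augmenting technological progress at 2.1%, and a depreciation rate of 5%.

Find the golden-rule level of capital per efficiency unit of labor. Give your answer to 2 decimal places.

The golden rule sets f'(k) = n + g + δ, i.e. α·k^(α−1) = n + g + δ.
So k^(1−α) = α / (n + g + δ) = 0.37 / 0.073 = 5.0685.
k_gold = 5.0685^(1/0.63) ≈ 13.1479

k_gold ≈ 13.15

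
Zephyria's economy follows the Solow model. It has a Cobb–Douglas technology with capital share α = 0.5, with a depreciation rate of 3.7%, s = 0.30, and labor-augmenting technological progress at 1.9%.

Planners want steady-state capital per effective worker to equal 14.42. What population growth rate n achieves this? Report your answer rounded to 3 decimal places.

Steady state requires s·f(k) = (n + g + δ)·k, i.e. s·k^α = (n + g + δ)·k.
So s / (n + g + δ) = (k*)^(1−α) = 14.42^0.5 = 3.7974.
Therefore n + g + δ = s / 3.7974 = 0.30 / 3.7974 = 0.0790, so n = 0.0790 − 0.056 = 0.0230.

n ≈ 0.023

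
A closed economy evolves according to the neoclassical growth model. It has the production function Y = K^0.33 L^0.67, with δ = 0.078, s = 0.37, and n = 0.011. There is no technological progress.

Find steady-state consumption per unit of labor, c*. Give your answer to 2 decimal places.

At the steady state, Δk = 0, so s·k^α = (n + δ)·k.
Dividing both sides by k: k^(1−α) = s / (n + δ).
k^0.67 = 0.37 / (0.011 + 0.078) = 0.37 / 0.089 = 4.1573
k* = 4.1573^(1/0.67) ≈ 8.3869
y* = (k*)^α = 8.3869^0.33 ≈ 2.0174
c* = (1 − s)·y* = (1 − 0.37) × 2.0174 ≈ 1.2710

c* ≈ 1.27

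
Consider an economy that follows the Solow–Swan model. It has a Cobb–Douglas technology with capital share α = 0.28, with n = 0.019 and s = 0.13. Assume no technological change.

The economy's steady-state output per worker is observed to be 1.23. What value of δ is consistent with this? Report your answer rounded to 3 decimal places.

At the steady state, Δk = 0, so s·k^α = (n + δ)·k.
Since y* = [s/(n + δ)]^(α/(1−α)), we have s/(n + δ) = (y*)^((1−α)/α) = 1.23^2.5714 = 1.7029.
Therefore n + δ = s / 1.7029 = 0.13 / 1.7029 = 0.0763, so δ = 0.0763 − 0.019 = 0.0573.

δ ≈ 0.057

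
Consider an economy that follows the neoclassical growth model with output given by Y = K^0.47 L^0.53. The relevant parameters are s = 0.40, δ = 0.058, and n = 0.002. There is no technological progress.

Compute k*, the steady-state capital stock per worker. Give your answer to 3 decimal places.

At the steady state, Δk = 0, so s·k^α = (n + δ)·k.
Rearranging, k^(1−α) = s / (n + δ).
k^0.53 = 0.40 / (0.002 + 0.058) = 0.40 / 0.060 = 6.6667
k* = 6.6667^(1/0.53) ≈ 35.8549

k* = 35.855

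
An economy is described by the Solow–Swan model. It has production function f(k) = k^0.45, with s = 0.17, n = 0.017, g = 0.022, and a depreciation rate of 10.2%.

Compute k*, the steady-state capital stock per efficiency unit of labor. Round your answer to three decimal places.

k* = 1.405

At the steady state, Δk = 0, so s·k^α = (n + g + δ)·k.
Dividing both sides by k: k^(1−α) = s / (n + g + δ).
k^0.55 = 0.17 / (0.017 + 0.022 + 0.102) = 0.17 / 0.141 = 1.2057
k* = 1.2057^(1/0.55) ≈ 1.4051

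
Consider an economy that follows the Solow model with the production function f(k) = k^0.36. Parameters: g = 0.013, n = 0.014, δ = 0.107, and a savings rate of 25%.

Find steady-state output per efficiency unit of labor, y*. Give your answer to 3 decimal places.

y* ≈ 1.420

Steady state requires s·f(k) = (n + g + δ)·k, i.e. s·k^α = (n + g + δ)·k.
Dividing both sides by k: k^(1−α) = s / (n + g + δ).
k^0.64 = 0.25 / (0.014 + 0.013 + 0.107) = 0.25 / 0.134 = 1.8657
k* = 1.8657^(1/0.64) ≈ 2.6497
y* = (k*)^α = 2.6497^0.36 ≈ 1.4202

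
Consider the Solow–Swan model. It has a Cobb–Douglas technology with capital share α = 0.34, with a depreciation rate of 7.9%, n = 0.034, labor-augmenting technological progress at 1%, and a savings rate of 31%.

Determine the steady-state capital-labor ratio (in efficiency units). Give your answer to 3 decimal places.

Steady state requires s·f(k) = (n + g + δ)·k, i.e. s·k^α = (n + g + δ)·k.
Rearranging, k^(1−α) = s / (n + g + δ).
k^0.66 = 0.31 / (0.034 + 0.010 + 0.079) = 0.31 / 0.123 = 2.5203
k* = 2.5203^(1/0.66) ≈ 4.0575

k* = 4.058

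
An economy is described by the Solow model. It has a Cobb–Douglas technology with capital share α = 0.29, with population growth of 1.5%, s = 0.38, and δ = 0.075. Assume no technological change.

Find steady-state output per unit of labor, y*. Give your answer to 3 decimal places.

At the steady state, Δk = 0, so s·k^α = (n + δ)·k.
Dividing both sides by k: k^(1−α) = s / (n + δ).
k^0.71 = 0.38 / (0.015 + 0.075) = 0.38 / 0.090 = 4.2222
k* = 4.2222^(1/0.71) ≈ 7.6040
y* = (k*)^α = 7.6040^0.29 ≈ 1.8010

y* = 1.801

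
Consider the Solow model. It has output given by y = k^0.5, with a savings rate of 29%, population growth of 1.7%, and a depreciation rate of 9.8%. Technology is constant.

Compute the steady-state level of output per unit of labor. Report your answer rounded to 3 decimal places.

At the steady state, Δk = 0, so s·k^α = (n + δ)·k.
Dividing both sides by k: k^(1−α) = s / (n + δ).
k^0.5 = 0.29 / (0.017 + 0.098) = 0.29 / 0.115 = 2.5217
k* = 2.5217^(1/0.5) ≈ 6.3590
y* = (k*)^α = 6.3590^0.5 ≈ 2.5217

y* ≈ 2.522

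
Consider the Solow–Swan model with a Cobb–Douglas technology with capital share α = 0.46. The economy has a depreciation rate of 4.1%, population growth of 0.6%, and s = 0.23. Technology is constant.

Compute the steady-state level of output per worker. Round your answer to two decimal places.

y* = 3.87

In steady state, investment equals break-even investment: s·k^α = (n + δ)·k.
Dividing both sides by k: k^(1−α) = s / (n + δ).
k^0.54 = 0.23 / (0.006 + 0.041) = 0.23 / 0.047 = 4.8936
k* = 4.8936^(1/0.54) ≈ 18.9273
y* = (k*)^α = 18.9273^0.46 ≈ 3.8678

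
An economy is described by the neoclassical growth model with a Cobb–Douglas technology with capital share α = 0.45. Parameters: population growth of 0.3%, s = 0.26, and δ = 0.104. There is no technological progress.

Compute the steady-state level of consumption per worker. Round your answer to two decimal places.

Steady state requires s·f(k) = (n + δ)·k, i.e. s·k^α = (n + δ)·k.
Rearranging, k^(1−α) = s / (n + δ).
k^0.55 = 0.26 / (0.003 + 0.104) = 0.26 / 0.107 = 2.4299
k* = 2.4299^(1/0.55) ≈ 5.0242
y* = (k*)^α = 5.0242^0.45 ≈ 2.0677
c* = (1 − s)·y* = (1 − 0.26) × 2.0677 ≈ 1.5301

c* ≈ 1.53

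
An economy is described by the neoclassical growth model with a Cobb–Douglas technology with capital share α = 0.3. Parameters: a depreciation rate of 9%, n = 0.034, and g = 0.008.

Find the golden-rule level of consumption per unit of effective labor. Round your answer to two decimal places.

At the golden rule, f'(k) = n + g + δ, so α·k^(α−1) = n + g + δ and k_gold = (α/(n + g + δ))^(1/(1−α)).
k_gold = (0.3/0.132)^(1/0.7) = 2.2727^1.4286 ≈ 3.2311
c_gold = f(k_gold) − (n + g + δ)·k_gold = 1.4217 − 0.132×3.2311 ≈ 0.9952

c_gold ≈ 1.00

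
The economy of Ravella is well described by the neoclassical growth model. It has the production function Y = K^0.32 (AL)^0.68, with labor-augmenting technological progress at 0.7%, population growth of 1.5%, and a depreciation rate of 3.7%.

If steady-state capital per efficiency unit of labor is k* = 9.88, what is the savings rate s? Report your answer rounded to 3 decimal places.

s ≈ 0.280

At the steady state, Δk = 0, so s·k^α = (n + g + δ)·k.
So s / (n + g + δ) = (k*)^(1−α) = 9.88^0.68 = 4.7472.
Therefore s = 4.7472 × (n + g + δ) = 4.7472 × 0.059 = 0.2801.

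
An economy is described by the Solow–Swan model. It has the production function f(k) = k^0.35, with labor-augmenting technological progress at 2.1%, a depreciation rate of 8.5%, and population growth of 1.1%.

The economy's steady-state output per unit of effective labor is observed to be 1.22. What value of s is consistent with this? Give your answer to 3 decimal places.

At the steady state, Δk = 0, so s·k^α = (n + g + δ)·k.
Since y* = [s/(n + g + δ)]^(α/(1−α)), we have s/(n + g + δ) = (y*)^((1−α)/α) = 1.22^1.8571 = 1.4467.
Therefore s = 1.4467 × (n + g + δ) = 1.4467 × 0.117 = 0.1693.

s ≈ 0.169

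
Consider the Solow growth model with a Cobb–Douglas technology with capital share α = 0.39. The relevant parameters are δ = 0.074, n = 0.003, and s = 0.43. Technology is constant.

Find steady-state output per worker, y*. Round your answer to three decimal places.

At the steady state, Δk = 0, so s·k^α = (n + δ)·k.
Dividing both sides by k: k^(1−α) = s / (n + δ).
k^0.61 = 0.43 / (0.003 + 0.074) = 0.43 / 0.077 = 5.5844
k* = 5.5844^(1/0.61) ≈ 16.7707
y* = (k*)^α = 16.7707^0.39 ≈ 3.0031

y* = 3.003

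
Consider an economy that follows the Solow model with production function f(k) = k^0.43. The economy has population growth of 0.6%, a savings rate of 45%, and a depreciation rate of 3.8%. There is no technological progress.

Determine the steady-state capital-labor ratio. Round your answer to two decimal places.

In steady state, investment equals break-even investment: s·k^α = (n + δ)·k.
Dividing both sides by k: k^(1−α) = s / (n + δ).
k^0.57 = 0.45 / (0.006 + 0.038) = 0.45 / 0.044 = 10.2273
k* = 10.2273^(1/0.57) ≈ 59.0895

k* ≈ 59.09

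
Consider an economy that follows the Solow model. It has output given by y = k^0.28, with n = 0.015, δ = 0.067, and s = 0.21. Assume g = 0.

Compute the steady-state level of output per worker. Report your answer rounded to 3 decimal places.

At the steady state, Δk = 0, so s·k^α = (n + δ)·k.
Dividing both sides by k: k^(1−α) = s / (n + δ).
k^0.72 = 0.21 / (0.015 + 0.067) = 0.21 / 0.082 = 2.5610
k* = 2.5610^(1/0.72) ≈ 3.6918
y* = (k*)^α = 3.6918^0.28 ≈ 1.4415

y* ≈ 1.442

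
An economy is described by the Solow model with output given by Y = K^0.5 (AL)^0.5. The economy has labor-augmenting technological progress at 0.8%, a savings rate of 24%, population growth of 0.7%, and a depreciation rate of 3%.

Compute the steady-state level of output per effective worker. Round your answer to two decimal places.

y* = 5.33

In steady state, investment equals break-even investment: s·k^α = (n + g + δ)·k.
Dividing both sides by k: k^(1−α) = s / (n + g + δ).
k^0.5 = 0.24 / (0.007 + 0.008 + 0.030) = 0.24 / 0.045 = 5.3333
k* = 5.3333^(1/0.5) ≈ 28.4441
y* = (k*)^α = 28.4441^0.5 ≈ 5.3333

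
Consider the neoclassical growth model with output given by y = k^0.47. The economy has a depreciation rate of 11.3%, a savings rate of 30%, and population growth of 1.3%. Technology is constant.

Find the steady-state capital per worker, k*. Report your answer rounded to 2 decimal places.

Steady state requires s·f(k) = (n + δ)·k, i.e. s·k^α = (n + δ)·k.
Rearranging, k^(1−α) = s / (n + δ).
k^0.53 = 0.30 / (0.013 + 0.113) = 0.30 / 0.126 = 2.3810
k* = 2.3810^(1/0.53) ≈ 5.1389

k* = 5.14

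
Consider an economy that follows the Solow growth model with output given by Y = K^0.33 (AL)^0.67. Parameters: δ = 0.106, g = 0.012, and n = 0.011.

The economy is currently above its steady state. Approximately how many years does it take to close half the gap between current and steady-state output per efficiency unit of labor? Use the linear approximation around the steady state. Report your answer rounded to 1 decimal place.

half-life ≈ 8.0 years

Near the steady state the convergence rate is λ = (1 − α)(n + g + δ).
λ = (1 − 0.33) × 0.129 = 0.67 × 0.129 = 0.08643
Half-life = ln 2 / λ = 0.6931 / 0.08643 ≈ 8.02 years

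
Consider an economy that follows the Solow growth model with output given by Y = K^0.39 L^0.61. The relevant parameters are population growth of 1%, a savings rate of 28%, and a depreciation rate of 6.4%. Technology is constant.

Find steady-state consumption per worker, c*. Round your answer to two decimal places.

c* ≈ 1.69

In steady state, investment equals break-even investment: s·k^α = (n + δ)·k.
Dividing both sides by k: k^(1−α) = s / (n + δ).
k^0.61 = 0.28 / (0.010 + 0.064) = 0.28 / 0.074 = 3.7838
k* = 3.7838^(1/0.61) ≈ 8.8598
y* = (k*)^α = 8.8598^0.39 ≈ 2.3415
c* = (1 − s)·y* = (1 − 0.28) × 2.3415 ≈ 1.6859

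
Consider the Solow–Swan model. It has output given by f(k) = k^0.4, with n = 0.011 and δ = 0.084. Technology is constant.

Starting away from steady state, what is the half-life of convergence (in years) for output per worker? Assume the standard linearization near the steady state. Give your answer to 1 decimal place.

Near the steady state the convergence rate is λ = (1 − α)(n + δ).
λ = (1 − 0.4) × 0.095 = 0.6 × 0.095 = 0.0570
Half-life = ln 2 / λ = 0.6931 / 0.0570 ≈ 12.16 years

half-life ≈ 12.2 years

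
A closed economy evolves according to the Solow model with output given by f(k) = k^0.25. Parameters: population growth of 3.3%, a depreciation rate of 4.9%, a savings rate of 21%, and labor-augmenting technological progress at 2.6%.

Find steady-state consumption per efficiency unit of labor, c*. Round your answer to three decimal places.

At the steady state, Δk = 0, so s·k^α = (n + g + δ)·k.
Rearranging, k^(1−α) = s / (n + g + δ).
k^0.75 = 0.21 / (0.033 + 0.026 + 0.049) = 0.21 / 0.108 = 1.9444
k* = 1.9444^(1/0.75) ≈ 2.4269
y* = (k*)^α = 2.4269^0.25 ≈ 1.2481
c* = (1 − s)·y* = (1 − 0.21) × 1.2481 ≈ 0.9860

c* ≈ 0.986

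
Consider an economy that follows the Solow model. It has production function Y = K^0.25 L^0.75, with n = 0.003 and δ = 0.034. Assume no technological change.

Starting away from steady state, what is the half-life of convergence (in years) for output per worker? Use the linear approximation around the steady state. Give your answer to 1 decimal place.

about 25.0 years

Near the steady state the convergence rate is λ = (1 − α)(n + δ).
λ = (1 − 0.25) × 0.037 = 0.75 × 0.037 = 0.02775
Half-life = ln 2 / λ = 0.6931 / 0.02775 ≈ 24.98 years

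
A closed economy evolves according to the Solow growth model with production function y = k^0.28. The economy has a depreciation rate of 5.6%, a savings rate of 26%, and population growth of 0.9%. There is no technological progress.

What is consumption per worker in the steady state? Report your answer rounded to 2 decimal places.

At the steady state, Δk = 0, so s·k^α = (n + δ)·k.
Rearranging, k^(1−α) = s / (n + δ).
k^0.72 = 0.26 / (0.009 + 0.056) = 0.26 / 0.065 = 4.0000
k* = 4.0000^(1/0.72) ≈ 6.8580
y* = (k*)^α = 6.8580^0.28 ≈ 1.7145
c* = (1 − s)·y* = (1 − 0.26) × 1.7145 ≈ 1.2687

c* ≈ 1.27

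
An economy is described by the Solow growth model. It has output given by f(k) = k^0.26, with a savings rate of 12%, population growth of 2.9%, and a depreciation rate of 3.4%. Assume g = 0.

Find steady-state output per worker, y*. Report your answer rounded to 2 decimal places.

In steady state, investment equals break-even investment: s·k^α = (n + δ)·k.
Dividing both sides by k: k^(1−α) = s / (n + δ).
k^0.74 = 0.12 / (0.029 + 0.034) = 0.12 / 0.063 = 1.9048
k* = 1.9048^(1/0.74) ≈ 2.3888
y* = (k*)^α = 2.3888^0.26 ≈ 1.2541

y* ≈ 1.25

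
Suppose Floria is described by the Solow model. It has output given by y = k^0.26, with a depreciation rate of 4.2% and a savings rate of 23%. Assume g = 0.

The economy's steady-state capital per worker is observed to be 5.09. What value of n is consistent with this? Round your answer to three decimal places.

n ≈ 0.027

Steady state requires s·f(k) = (n + δ)·k, i.e. s·k^α = (n + δ)·k.
So s / (n + δ) = (k*)^(1−α) = 5.09^0.74 = 3.3340.
Therefore n + δ = s / 3.3340 = 0.23 / 3.3340 = 0.0690, so n = 0.0690 − 0.042 = 0.0270.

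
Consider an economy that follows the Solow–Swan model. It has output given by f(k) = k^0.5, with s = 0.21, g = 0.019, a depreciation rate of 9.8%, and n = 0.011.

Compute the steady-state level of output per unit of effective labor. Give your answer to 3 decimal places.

y* = 1.641

In steady state, investment equals break-even investment: s·k^α = (n + g + δ)·k.
Dividing both sides by k: k^(1−α) = s / (n + g + δ).
k^0.5 = 0.21 / (0.011 + 0.019 + 0.098) = 0.21 / 0.128 = 1.6406
k* = 1.6406^(1/0.5) ≈ 2.6916
y* = (k*)^α = 2.6916^0.5 ≈ 1.6406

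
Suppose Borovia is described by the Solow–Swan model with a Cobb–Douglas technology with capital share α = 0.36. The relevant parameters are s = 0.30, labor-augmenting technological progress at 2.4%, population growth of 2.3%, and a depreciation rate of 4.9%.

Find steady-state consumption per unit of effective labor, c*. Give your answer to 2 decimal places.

Steady state requires s·f(k) = (n + g + δ)·k, i.e. s·k^α = (n + g + δ)·k.
Rearranging, k^(1−α) = s / (n + g + δ).
k^0.64 = 0.30 / (0.023 + 0.024 + 0.049) = 0.30 / 0.096 = 3.1250
k* = 3.1250^(1/0.64) ≈ 5.9320
y* = (k*)^α = 5.9320^0.36 ≈ 1.8982
c* = (1 − s)·y* = (1 − 0.30) × 1.8982 ≈ 1.3287

c* ≈ 1.33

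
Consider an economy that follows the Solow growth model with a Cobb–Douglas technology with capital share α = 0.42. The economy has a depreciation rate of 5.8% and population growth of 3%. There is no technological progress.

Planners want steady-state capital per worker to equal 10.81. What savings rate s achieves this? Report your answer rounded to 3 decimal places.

At the steady state, Δk = 0, so s·k^α = (n + δ)·k.
So s / (n + δ) = (k*)^(1−α) = 10.81^0.58 = 3.9776.
Therefore s = 3.9776 × (n + δ) = 3.9776 × 0.088 = 0.3500.

s ≈ 0.350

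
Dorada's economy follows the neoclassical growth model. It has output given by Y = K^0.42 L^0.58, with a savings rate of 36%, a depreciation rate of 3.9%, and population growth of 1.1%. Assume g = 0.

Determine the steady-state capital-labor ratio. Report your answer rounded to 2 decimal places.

k* ≈ 30.07

In steady state, investment equals break-even investment: s·k^α = (n + δ)·k.
Dividing both sides by k: k^(1−α) = s / (n + δ).
k^0.58 = 0.36 / (0.011 + 0.039) = 0.36 / 0.050 = 7.2000
k* = 7.2000^(1/0.58) ≈ 30.0718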